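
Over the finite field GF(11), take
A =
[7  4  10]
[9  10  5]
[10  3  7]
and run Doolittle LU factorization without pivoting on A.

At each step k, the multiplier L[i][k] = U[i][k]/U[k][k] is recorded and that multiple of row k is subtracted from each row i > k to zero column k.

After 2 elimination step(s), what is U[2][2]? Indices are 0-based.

U[2][2] = 10

Step 1: pivot at (0,0) is 7.
  row1 ← row1 − (6)·row0  ⇒  L[1][0]=6, U row1=(0, 8, 0)
  row2 ← row2 − (3)·row0  ⇒  L[2][0]=3, U row2=(0, 2, 10)
Step 2: pivot at (1,1) is 8.
  row2 ← row2 − (3)·row1  ⇒  L[2][1]=3, U row2=(0, 0, 10)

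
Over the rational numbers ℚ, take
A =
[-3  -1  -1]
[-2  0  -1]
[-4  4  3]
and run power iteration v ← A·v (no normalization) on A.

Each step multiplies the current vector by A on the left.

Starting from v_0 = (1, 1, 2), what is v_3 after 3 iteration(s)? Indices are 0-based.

v_3 = (-80, -58, 38)

v_0 = (1, 1, 2).
v_1 = A·v_0 = (-6, -4, 6).
v_2 = A·v_1 = (16, 6, 26).
v_3 = A·v_2 = (-80, -58, 38).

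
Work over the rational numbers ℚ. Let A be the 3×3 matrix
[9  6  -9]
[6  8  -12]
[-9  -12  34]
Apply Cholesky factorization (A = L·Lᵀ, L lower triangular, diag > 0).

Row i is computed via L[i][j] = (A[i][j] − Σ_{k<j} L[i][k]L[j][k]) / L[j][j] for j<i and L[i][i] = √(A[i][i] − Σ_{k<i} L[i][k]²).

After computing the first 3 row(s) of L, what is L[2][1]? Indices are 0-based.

Step 1: L[0][0] = √(9) = 3.
  L[1][0] = (6) / L[0][0] = 2.
Step 2: L[1][1] = √(4) = 2.
  L[2][0] = (-9) / L[0][0] = -3.
  L[2][1] = (-6) / L[1][1] = -3.
Step 3: L[2][2] = √(16) = 4.

L[2][1] = -3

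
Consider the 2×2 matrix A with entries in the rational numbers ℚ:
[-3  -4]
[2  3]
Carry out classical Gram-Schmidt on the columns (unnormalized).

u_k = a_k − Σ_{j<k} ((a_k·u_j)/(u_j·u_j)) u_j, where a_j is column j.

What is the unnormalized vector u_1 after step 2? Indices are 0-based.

u_1 = (2/13, 3/13)

Step 1: u_0 = a_0 = (-3, 2).
Step 2: u_1 = a_1 − (18/13)·u_0 = (2/13, 3/13).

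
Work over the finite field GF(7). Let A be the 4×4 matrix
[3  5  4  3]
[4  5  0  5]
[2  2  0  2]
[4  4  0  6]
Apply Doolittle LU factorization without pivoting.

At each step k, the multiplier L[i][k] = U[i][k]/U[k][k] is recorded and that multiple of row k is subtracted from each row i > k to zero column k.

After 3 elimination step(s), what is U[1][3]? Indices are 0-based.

U[1][3] = 1

k=0: U[0][0]=3
  eliminate (1,0): mult=6, new row 1: (0, 3, 4, 1); set L[1][0]=6
  eliminate (2,0): mult=3, new row 2: (0, 1, 2, 0); set L[2][0]=3
  eliminate (3,0): mult=6, new row 3: (0, 2, 4, 2); set L[3][0]=6
k=1: U[1][1]=3
  eliminate (2,1): mult=5, new row 2: (0, 0, 3, 2); set L[2][1]=5
  eliminate (3,1): mult=3, new row 3: (0, 0, 6, 6); set L[3][1]=3
k=2: U[2][2]=3
  eliminate (3,2): mult=2, new row 3: (0, 0, 0, 2); set L[3][2]=2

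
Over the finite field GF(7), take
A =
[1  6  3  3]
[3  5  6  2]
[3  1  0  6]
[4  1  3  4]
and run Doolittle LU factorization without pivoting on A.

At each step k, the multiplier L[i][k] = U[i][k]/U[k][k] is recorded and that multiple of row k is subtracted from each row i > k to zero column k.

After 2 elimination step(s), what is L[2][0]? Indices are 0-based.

L[2][0] = 3

Step 1: pivot at (0,0) is 1.
  row1 ← row1 − (3)·row0  ⇒  L[1][0]=3, U row1=(0, 1, 4, 0)
  row2 ← row2 − (3)·row0  ⇒  L[2][0]=3, U row2=(0, 4, 5, 4)
  row3 ← row3 − (4)·row0  ⇒  L[3][0]=4, U row3=(0, 5, 5, 6)
Step 2: pivot at (1,1) is 1.
  row2 ← row2 − (4)·row1  ⇒  L[2][1]=4, U row2=(0, 0, 3, 4)
  row3 ← row3 − (5)·row1  ⇒  L[3][1]=5, U row3=(0, 0, 6, 6)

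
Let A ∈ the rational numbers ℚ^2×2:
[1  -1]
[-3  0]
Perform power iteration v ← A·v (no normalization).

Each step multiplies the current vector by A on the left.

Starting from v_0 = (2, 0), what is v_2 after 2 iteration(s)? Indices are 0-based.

v_0 = (2, 0).
v_1 = A·v_0 = (2, -6).
v_2 = A·v_1 = (8, -6).

v_2 = (8, -6)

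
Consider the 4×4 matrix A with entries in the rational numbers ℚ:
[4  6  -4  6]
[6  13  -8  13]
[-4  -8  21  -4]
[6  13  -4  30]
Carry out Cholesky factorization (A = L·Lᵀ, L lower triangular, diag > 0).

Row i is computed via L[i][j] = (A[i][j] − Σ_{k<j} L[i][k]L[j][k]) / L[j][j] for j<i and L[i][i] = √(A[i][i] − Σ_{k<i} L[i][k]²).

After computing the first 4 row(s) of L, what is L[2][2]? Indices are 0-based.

Step 1: L[0][0] = √(4) = 2.
  L[1][0] = (6) / L[0][0] = 3.
Step 2: L[1][1] = √(4) = 2.
  L[2][0] = (-4) / L[0][0] = -2.
  L[2][1] = (-2) / L[1][1] = -1.
Step 3: L[2][2] = √(16) = 4.
  L[3][0] = (6) / L[0][0] = 3.
  L[3][1] = (4) / L[1][1] = 2.
  L[3][2] = (4) / L[2][2] = 1.
Step 4: L[3][3] = √(16) = 4.

L[2][2] = 4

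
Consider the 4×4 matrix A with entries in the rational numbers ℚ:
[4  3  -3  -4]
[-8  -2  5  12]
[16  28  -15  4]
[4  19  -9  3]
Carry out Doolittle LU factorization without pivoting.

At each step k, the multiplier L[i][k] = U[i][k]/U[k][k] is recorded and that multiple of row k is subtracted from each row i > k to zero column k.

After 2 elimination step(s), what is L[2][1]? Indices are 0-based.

k=0: U[0][0]=4
  eliminate (1,0): mult=-2, new row 1: (0, 4, -1, 4); set L[1][0]=-2
  eliminate (2,0): mult=4, new row 2: (0, 16, -3, 20); set L[2][0]=4
  eliminate (3,0): mult=1, new row 3: (0, 16, -6, 7); set L[3][0]=1
k=1: U[1][1]=4
  eliminate (2,1): mult=4, new row 2: (0, 0, 1, 4); set L[2][1]=4
  eliminate (3,1): mult=4, new row 3: (0, 0, -2, -9); set L[3][1]=4

L[2][1] = 4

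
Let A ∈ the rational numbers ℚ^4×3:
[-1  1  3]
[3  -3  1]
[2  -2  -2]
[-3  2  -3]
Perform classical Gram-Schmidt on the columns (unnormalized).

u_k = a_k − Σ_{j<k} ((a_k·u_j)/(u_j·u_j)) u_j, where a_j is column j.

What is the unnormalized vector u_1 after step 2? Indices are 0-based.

u_1 = (3/23, -9/23, -6/23, -14/23)

Step 1: u_0 = a_0 = (-1, 3, 2, -3).
Step 2: u_1 = a_1 − (-20/23)·u_0 = (3/23, -9/23, -6/23, -14/23).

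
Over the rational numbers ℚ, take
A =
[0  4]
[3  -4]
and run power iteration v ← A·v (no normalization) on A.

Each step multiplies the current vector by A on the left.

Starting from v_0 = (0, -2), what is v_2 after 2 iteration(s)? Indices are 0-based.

v_2 = (32, -56)

v_0 = (0, -2).
v_1 = A·v_0 = (-8, 8).
v_2 = A·v_1 = (32, -56).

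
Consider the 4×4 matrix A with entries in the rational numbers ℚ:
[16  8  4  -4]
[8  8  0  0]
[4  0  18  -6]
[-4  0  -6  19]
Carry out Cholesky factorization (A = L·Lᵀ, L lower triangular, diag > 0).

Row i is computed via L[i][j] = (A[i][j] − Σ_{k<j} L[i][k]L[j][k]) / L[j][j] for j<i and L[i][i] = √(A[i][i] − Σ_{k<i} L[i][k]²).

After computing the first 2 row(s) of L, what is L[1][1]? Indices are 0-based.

Step 1: L[0][0] = √(16) = 4.
  L[1][0] = (8) / L[0][0] = 2.
Step 2: L[1][1] = √(4) = 2.

L[1][1] = 2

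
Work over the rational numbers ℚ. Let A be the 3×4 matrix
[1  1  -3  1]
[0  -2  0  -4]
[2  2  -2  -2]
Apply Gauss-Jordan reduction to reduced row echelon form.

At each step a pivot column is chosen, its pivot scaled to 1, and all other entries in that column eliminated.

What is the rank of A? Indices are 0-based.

step 1: normalize row 0 (÷1) = (1, 1, -3, 1)
  row 2: subtract 2×row0 = (0, 0, 4, -4)
step 2: normalize row 1 (÷-2) = (0, 1, 0, 2)
  row 0: subtract 1×row1 = (1, 0, -3, -1)
step 3: normalize row 2 (÷4) = (0, 0, 1, -1)
  row 0: subtract -3×row2 = (1, 0, 0, -4)

rank = 3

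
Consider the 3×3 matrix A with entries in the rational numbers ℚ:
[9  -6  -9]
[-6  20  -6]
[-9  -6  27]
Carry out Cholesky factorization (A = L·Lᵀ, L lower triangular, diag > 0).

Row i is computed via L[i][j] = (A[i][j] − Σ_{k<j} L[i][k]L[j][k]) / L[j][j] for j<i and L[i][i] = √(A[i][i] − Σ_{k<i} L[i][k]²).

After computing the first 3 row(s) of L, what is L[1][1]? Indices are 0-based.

Step 1: L[0][0] = √(9) = 3.
  L[1][0] = (-6) / L[0][0] = -2.
Step 2: L[1][1] = √(16) = 4.
  L[2][0] = (-9) / L[0][0] = -3.
  L[2][1] = (-12) / L[1][1] = -3.
Step 3: L[2][2] = √(9) = 3.

L[1][1] = 4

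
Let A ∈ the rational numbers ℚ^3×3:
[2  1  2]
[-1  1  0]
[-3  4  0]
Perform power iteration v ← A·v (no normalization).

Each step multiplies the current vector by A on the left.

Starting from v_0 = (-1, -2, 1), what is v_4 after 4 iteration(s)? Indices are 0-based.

v_4 = (64, 41, 139)

v_0 = (-1, -2, 1).
v_1 = A·v_0 = (-2, -1, -5).
v_2 = A·v_1 = (-15, 1, 2).
v_3 = A·v_2 = (-25, 16, 49).
v_4 = A·v_3 = (64, 41, 139).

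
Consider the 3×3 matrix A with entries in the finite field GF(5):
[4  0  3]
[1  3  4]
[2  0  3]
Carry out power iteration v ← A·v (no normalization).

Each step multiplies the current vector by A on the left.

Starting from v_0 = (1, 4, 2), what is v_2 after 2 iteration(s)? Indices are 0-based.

v_2 = (4, 0, 4)

v_0 = (1, 4, 2).
v_1 = A·v_0 = (0, 1, 3).
v_2 = A·v_1 = (4, 0, 4).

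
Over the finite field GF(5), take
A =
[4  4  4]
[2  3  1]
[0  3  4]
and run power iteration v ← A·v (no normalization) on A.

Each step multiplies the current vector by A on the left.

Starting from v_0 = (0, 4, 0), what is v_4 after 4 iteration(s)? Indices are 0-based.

v_4 = (4, 0, 1)

v_0 = (0, 4, 0).
v_1 = A·v_0 = (1, 2, 2).
v_2 = A·v_1 = (0, 0, 4).
v_3 = A·v_2 = (1, 4, 1).
v_4 = A·v_3 = (4, 0, 1).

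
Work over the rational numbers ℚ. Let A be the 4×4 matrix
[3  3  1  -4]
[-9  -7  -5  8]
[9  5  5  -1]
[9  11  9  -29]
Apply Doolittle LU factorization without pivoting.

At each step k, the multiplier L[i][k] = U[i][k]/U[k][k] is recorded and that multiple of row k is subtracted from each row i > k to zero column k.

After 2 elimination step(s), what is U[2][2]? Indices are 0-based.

U[2][2] = -2

[col 0] pivot 3
  R1 -= -3*R0 → (0, 2, -2, -4)  (L[1][0] := -3)
  R2 -= 3*R0 → (0, -4, 2, 11)  (L[2][0] := 3)
  R3 -= 3*R0 → (0, 2, 6, -17)  (L[3][0] := 3)
[col 1] pivot 2
  R2 -= -2*R1 → (0, 0, -2, 3)  (L[2][1] := -2)
  R3 -= 1*R1 → (0, 0, 8, -13)  (L[3][1] := 1)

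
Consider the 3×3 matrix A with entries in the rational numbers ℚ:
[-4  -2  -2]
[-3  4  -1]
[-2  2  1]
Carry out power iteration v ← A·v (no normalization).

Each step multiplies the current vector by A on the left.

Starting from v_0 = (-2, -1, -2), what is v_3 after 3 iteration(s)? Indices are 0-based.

v_3 = (348, 108, 56)

v_0 = (-2, -1, -2).
v_1 = A·v_0 = (14, 4, 0).
v_2 = A·v_1 = (-64, -26, -20).
v_3 = A·v_2 = (348, 108, 56).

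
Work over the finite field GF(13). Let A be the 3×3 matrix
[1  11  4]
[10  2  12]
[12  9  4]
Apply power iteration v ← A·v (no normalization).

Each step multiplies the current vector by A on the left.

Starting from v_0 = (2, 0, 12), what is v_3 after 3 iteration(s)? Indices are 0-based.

v_0 = (2, 0, 12).
v_1 = A·v_0 = (11, 8, 7).
v_2 = A·v_1 = (10, 2, 11).
v_3 = A·v_2 = (11, 2, 0).

v_3 = (11, 2, 0)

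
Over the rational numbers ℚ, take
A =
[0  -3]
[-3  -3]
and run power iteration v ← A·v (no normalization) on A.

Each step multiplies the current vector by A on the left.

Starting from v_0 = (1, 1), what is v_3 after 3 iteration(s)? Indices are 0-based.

v_3 = (-81, -135)

v_0 = (1, 1).
v_1 = A·v_0 = (-3, -6).
v_2 = A·v_1 = (18, 27).
v_3 = A·v_2 = (-81, -135).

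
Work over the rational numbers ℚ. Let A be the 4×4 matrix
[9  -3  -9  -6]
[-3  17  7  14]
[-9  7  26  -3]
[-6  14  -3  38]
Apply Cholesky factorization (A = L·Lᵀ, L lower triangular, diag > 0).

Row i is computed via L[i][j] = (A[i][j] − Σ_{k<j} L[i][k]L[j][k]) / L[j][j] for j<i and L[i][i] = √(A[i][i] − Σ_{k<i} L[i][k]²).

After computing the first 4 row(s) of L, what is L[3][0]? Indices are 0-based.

Step 1: L[0][0] = √(9) = 3.
  L[1][0] = (-3) / L[0][0] = -1.
Step 2: L[1][1] = √(16) = 4.
  L[2][0] = (-9) / L[0][0] = -3.
  L[2][1] = (4) / L[1][1] = 1.
Step 3: L[2][2] = √(16) = 4.
  L[3][0] = (-6) / L[0][0] = -2.
  L[3][1] = (12) / L[1][1] = 3.
  L[3][2] = (-12) / L[2][2] = -3.
Step 4: L[3][3] = √(16) = 4.

L[3][0] = -2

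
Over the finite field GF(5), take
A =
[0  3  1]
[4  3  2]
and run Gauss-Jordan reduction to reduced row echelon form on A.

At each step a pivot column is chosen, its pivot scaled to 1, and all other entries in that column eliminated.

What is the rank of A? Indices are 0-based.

[1] R0 <-> R1
[1] R0 /= 4  ⇒  (1, 2, 3)
[2] R1 /= 3  ⇒  (0, 1, 2)
     R0 -= 2·R1  ⇒  (1, 0, 4)

rank = 2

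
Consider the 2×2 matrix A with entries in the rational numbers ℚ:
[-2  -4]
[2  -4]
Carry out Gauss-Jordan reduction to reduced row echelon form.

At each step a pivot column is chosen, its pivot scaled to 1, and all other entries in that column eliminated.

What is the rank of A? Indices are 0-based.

rank = 2

pivot(0,0)=-2: scale R0 → (1, 2)
  clear (1,0): R1 −= (2)R0 → (0, -8)
pivot(1,1)=-8: scale R1 → (0, 1)
  clear (0,1): R0 −= (2)R1 → (1, 0)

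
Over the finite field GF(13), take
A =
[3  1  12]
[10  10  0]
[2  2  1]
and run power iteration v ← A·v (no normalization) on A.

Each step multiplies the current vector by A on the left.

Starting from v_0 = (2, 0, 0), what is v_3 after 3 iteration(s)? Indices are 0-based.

v_0 = (2, 0, 0).
v_1 = A·v_0 = (6, 7, 4).
v_2 = A·v_1 = (8, 0, 4).
v_3 = A·v_2 = (7, 2, 7).

v_3 = (7, 2, 7)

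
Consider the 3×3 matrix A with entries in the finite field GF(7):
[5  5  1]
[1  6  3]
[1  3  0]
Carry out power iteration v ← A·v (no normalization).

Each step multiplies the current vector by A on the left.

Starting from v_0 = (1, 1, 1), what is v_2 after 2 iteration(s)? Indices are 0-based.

v_0 = (1, 1, 1).
v_1 = A·v_0 = (4, 3, 4).
v_2 = A·v_1 = (4, 6, 6).

v_2 = (4, 6, 6)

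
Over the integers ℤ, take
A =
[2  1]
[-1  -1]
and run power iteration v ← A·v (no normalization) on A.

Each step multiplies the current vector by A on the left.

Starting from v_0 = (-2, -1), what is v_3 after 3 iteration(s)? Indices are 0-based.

v_3 = (-12, 5)

v_0 = (-2, -1).
v_1 = A·v_0 = (-5, 3).
v_2 = A·v_1 = (-7, 2).
v_3 = A·v_2 = (-12, 5).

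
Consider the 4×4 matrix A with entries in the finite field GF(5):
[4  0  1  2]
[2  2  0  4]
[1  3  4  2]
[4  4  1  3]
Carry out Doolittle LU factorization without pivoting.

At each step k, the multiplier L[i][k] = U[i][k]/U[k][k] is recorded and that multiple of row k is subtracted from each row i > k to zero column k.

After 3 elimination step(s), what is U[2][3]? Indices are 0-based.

U[2][3] = 2

k=0: U[0][0]=4
  eliminate (1,0): mult=3, new row 1: (0, 2, 2, 3); set L[1][0]=3
  eliminate (2,0): mult=4, new row 2: (0, 3, 0, 4); set L[2][0]=4
  eliminate (3,0): mult=1, new row 3: (0, 4, 0, 1); set L[3][0]=1
k=1: U[1][1]=2
  eliminate (2,1): mult=4, new row 2: (0, 0, 2, 2); set L[2][1]=4
  eliminate (3,1): mult=2, new row 3: (0, 0, 1, 0); set L[3][1]=2
k=2: U[2][2]=2
  eliminate (3,2): mult=3, new row 3: (0, 0, 0, 4); set L[3][2]=3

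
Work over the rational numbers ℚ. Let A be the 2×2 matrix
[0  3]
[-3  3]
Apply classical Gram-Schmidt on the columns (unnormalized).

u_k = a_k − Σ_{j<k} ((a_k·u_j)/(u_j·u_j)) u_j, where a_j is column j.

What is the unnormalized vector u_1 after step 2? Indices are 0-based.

Step 1: u_0 = a_0 = (0, -3).
Step 2: u_1 = a_1 − (-1)·u_0 = (3, 0).

u_1 = (3, 0)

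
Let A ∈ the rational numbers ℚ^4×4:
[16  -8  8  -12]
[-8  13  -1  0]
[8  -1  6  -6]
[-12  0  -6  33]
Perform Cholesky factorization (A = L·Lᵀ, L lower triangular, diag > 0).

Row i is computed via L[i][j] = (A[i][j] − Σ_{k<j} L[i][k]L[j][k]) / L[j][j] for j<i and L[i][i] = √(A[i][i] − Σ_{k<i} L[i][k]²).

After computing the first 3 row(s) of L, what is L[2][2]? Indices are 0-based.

L[2][2] = 1

Step 1: L[0][0] = √(16) = 4.
  L[1][0] = (-8) / L[0][0] = -2.
Step 2: L[1][1] = √(9) = 3.
  L[2][0] = (8) / L[0][0] = 2.
  L[2][1] = (3) / L[1][1] = 1.
Step 3: L[2][2] = √(1) = 1.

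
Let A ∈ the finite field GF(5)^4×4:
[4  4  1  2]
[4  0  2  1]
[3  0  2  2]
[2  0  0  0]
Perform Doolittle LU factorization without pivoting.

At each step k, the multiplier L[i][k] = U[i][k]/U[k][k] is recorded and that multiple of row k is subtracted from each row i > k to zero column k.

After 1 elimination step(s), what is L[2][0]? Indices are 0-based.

L[2][0] = 2

[col 0] pivot 4
  R1 -= 1*R0 → (0, 1, 1, 4)  (L[1][0] := 1)
  R2 -= 2*R0 → (0, 2, 0, 3)  (L[2][0] := 2)
  R3 -= 3*R0 → (0, 3, 2, 4)  (L[3][0] := 3)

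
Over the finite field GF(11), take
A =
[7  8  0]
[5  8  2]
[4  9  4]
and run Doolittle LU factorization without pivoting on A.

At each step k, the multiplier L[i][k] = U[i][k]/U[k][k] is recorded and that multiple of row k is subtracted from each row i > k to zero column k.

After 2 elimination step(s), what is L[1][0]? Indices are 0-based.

[col 0] pivot 7
  R1 -= 7*R0 → (0, 7, 2)  (L[1][0] := 7)
  R2 -= 10*R0 → (0, 6, 4)  (L[2][0] := 10)
[col 1] pivot 7
  R2 -= 4*R1 → (0, 0, 7)  (L[2][1] := 4)

L[1][0] = 7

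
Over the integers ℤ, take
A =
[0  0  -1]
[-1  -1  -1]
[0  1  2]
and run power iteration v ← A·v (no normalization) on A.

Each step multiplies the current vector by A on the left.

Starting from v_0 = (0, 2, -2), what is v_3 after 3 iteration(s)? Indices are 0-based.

v_0 = (0, 2, -2).
v_1 = A·v_0 = (2, 0, -2).
v_2 = A·v_1 = (2, 0, -4).
v_3 = A·v_2 = (4, 2, -8).

v_3 = (4, 2, -8)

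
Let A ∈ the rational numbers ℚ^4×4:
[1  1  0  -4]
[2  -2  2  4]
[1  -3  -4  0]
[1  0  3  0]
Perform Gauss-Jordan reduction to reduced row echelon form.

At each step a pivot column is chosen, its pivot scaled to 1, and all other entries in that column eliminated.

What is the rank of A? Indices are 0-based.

rank = 4

step 1: normalize row 0 (÷1) = (1, 1, 0, -4)
  row 1: subtract 2×row0 = (0, -4, 2, 12)
  row 2: subtract 1×row0 = (0, -4, -4, 4)
  row 3: subtract 1×row0 = (0, -1, 3, 4)
step 2: normalize row 1 (÷-4) = (0, 1, -1/2, -3)
  row 0: subtract 1×row1 = (1, 0, 1/2, -1)
  row 2: subtract -4×row1 = (0, 0, -6, -8)
  row 3: subtract -1×row1 = (0, 0, 5/2, 1)
step 3: normalize row 2 (÷-6) = (0, 0, 1, 4/3)
  row 0: subtract 1/2×row2 = (1, 0, 0, -5/3)
  row 1: subtract -1/2×row2 = (0, 1, 0, -7/3)
  row 3: subtract 5/2×row2 = (0, 0, 0, -7/3)
step 4: normalize row 3 (÷-7/3) = (0, 0, 0, 1)
  row 0: subtract -5/3×row3 = (1, 0, 0, 0)
  row 1: subtract -7/3×row3 = (0, 1, 0, 0)
  row 2: subtract 4/3×row3 = (0, 0, 1, 0)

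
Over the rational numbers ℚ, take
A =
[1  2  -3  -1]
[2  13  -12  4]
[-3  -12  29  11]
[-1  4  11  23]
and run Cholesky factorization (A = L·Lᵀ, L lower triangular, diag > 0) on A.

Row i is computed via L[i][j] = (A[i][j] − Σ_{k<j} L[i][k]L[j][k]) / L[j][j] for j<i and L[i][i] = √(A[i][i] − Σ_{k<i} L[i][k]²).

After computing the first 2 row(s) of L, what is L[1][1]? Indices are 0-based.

Step 1: L[0][0] = √(1) = 1.
  L[1][0] = (2) / L[0][0] = 2.
Step 2: L[1][1] = √(9) = 3.

L[1][1] = 3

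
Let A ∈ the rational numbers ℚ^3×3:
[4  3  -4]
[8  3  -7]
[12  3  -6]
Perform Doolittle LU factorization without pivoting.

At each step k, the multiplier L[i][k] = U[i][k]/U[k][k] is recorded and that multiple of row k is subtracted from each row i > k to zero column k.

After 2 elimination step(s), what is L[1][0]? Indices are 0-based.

k=0: U[0][0]=4
  eliminate (1,0): mult=2, new row 1: (0, -3, 1); set L[1][0]=2
  eliminate (2,0): mult=3, new row 2: (0, -6, 6); set L[2][0]=3
k=1: U[1][1]=-3
  eliminate (2,1): mult=2, new row 2: (0, 0, 4); set L[2][1]=2

L[1][0] = 2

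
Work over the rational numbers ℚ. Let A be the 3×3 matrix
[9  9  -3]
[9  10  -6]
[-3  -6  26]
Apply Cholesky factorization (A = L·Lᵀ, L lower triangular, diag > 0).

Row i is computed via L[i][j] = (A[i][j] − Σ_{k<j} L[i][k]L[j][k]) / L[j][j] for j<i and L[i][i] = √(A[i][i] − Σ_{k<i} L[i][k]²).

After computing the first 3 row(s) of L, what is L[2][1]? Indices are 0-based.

L[2][1] = -3

Step 1: L[0][0] = √(9) = 3.
  L[1][0] = (9) / L[0][0] = 3.
Step 2: L[1][1] = √(1) = 1.
  L[2][0] = (-3) / L[0][0] = -1.
  L[2][1] = (-3) / L[1][1] = -3.
Step 3: L[2][2] = √(16) = 4.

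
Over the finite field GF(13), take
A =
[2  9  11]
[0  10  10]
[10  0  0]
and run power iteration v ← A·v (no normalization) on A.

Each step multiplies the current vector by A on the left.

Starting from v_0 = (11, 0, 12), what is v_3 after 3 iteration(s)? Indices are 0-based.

v_3 = (1, 11, 6)

v_0 = (11, 0, 12).
v_1 = A·v_0 = (11, 3, 6).
v_2 = A·v_1 = (11, 12, 6).
v_3 = A·v_2 = (1, 11, 6).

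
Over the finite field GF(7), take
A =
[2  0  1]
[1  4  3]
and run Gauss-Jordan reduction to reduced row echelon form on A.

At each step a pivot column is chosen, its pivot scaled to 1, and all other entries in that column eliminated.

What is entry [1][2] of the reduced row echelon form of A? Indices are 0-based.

M[1][2] = 5

step 1: normalize row 0 (÷2) = (1, 0, 4)
  row 1: subtract 1×row0 = (0, 4, 6)
step 2: normalize row 1 (÷4) = (0, 1, 5)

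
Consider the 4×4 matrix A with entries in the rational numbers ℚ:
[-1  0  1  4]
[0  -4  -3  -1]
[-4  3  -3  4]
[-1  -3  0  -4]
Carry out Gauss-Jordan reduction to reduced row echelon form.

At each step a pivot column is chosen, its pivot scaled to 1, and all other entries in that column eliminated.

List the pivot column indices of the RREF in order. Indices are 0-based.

pivot columns: 0, 1, 2, 3

step 1: normalize row 0 (÷-1) = (1, 0, -1, -4)
  row 2: subtract -4×row0 = (0, 3, -7, -12)
  row 3: subtract -1×row0 = (0, -3, -1, -8)
step 2: normalize row 1 (÷-4) = (0, 1, 3/4, 1/4)
  row 2: subtract 3×row1 = (0, 0, -37/4, -51/4)
  row 3: subtract -3×row1 = (0, 0, 5/4, -29/4)
step 3: normalize row 2 (÷-37/4) = (0, 0, 1, 51/37)
  row 0: subtract -1×row2 = (1, 0, 0, -97/37)
  row 1: subtract 3/4×row2 = (0, 1, 0, -29/37)
  row 3: subtract 5/4×row2 = (0, 0, 0, -332/37)
step 4: normalize row 3 (÷-332/37) = (0, 0, 0, 1)
  row 0: subtract -97/37×row3 = (1, 0, 0, 0)
  row 1: subtract -29/37×row3 = (0, 1, 0, 0)
  row 2: subtract 51/37×row3 = (0, 0, 1, 0)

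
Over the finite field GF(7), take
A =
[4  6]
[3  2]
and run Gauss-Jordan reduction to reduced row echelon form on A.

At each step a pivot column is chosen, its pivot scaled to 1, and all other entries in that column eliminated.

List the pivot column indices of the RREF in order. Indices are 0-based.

pivot columns: 0, 1

pivot(0,0)=4: scale R0 → (1, 5)
  clear (1,0): R1 −= (3)R0 → (0, 1)
pivot(1,1)=1: scale R1 → (0, 1)
  clear (0,1): R0 −= (5)R1 → (1, 0)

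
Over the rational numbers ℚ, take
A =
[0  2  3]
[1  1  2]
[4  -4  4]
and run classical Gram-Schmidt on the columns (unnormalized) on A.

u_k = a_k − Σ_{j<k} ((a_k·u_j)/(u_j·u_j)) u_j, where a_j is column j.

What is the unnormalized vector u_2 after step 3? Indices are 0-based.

Step 1: u_0 = a_0 = (0, 1, 4).
Step 2: u_1 = a_1 − (-15/17)·u_0 = (2, 32/17, -8/17).
Step 3: u_2 = a_2 − (18/17)·u_0 − (67/66)·u_1 = (32/33, -32/33, 8/33).

u_2 = (32/33, -32/33, 8/33)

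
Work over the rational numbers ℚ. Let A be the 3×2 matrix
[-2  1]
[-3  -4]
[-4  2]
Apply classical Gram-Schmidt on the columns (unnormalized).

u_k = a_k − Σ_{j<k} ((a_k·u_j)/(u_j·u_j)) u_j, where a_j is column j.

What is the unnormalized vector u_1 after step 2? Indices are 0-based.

u_1 = (33/29, -110/29, 66/29)

Step 1: u_0 = a_0 = (-2, -3, -4).
Step 2: u_1 = a_1 − (2/29)·u_0 = (33/29, -110/29, 66/29).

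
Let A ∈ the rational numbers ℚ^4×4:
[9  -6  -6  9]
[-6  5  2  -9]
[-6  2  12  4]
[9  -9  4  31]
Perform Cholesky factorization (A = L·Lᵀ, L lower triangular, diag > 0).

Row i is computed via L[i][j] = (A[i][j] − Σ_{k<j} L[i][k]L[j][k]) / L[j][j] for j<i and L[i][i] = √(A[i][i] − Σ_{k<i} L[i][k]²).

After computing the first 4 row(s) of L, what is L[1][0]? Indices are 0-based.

L[1][0] = -2

Step 1: L[0][0] = √(9) = 3.
  L[1][0] = (-6) / L[0][0] = -2.
Step 2: L[1][1] = √(1) = 1.
  L[2][0] = (-6) / L[0][0] = -2.
  L[2][1] = (-2) / L[1][1] = -2.
Step 3: L[2][2] = √(4) = 2.
  L[3][0] = (9) / L[0][0] = 3.
  L[3][1] = (-3) / L[1][1] = -3.
  L[3][2] = (4) / L[2][2] = 2.
Step 4: L[3][3] = √(9) = 3.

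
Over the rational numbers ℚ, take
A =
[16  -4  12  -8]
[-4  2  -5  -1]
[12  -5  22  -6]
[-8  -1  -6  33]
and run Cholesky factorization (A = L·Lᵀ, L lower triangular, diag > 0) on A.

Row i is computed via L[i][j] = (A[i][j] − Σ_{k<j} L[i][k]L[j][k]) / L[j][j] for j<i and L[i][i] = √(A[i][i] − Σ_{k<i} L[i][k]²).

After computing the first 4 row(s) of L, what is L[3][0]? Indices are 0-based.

L[3][0] = -2

Step 1: L[0][0] = √(16) = 4.
  L[1][0] = (-4) / L[0][0] = -1.
Step 2: L[1][1] = √(1) = 1.
  L[2][0] = (12) / L[0][0] = 3.
  L[2][1] = (-2) / L[1][1] = -2.
Step 3: L[2][2] = √(9) = 3.
  L[3][0] = (-8) / L[0][0] = -2.
  L[3][1] = (-3) / L[1][1] = -3.
  L[3][2] = (-6) / L[2][2] = -2.
Step 4: L[3][3] = √(16) = 4.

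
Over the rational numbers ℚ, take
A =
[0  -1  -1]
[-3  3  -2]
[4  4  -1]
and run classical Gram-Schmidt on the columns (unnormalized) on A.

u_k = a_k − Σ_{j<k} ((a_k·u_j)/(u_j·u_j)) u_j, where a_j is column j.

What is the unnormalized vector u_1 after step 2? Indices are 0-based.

u_1 = (-1, 96/25, 72/25)

Step 1: u_0 = a_0 = (0, -3, 4).
Step 2: u_1 = a_1 − (7/25)·u_0 = (-1, 96/25, 72/25).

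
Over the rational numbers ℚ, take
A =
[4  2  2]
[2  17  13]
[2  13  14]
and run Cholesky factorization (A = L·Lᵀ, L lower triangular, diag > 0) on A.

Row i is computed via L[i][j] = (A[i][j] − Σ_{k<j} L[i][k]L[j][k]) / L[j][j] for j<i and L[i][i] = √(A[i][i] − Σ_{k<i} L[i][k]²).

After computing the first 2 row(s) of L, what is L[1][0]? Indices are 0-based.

L[1][0] = 1

Step 1: L[0][0] = √(4) = 2.
  L[1][0] = (2) / L[0][0] = 1.
Step 2: L[1][1] = √(16) = 4.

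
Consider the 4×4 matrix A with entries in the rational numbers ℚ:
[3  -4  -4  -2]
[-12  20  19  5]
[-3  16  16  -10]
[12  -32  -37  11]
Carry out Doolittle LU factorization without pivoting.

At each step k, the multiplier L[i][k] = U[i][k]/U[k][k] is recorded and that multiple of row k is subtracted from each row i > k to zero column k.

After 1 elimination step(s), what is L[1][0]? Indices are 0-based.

[col 0] pivot 3
  R1 -= -4*R0 → (0, 4, 3, -3)  (L[1][0] := -4)
  R2 -= -1*R0 → (0, 12, 12, -12)  (L[2][0] := -1)
  R3 -= 4*R0 → (0, -16, -21, 19)  (L[3][0] := 4)

L[1][0] = -4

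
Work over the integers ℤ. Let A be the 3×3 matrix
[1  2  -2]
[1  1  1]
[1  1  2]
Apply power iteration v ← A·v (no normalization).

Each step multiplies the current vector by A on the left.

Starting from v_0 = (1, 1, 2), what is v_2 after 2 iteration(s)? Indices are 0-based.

v_2 = (-5, 9, 15)

v_0 = (1, 1, 2).
v_1 = A·v_0 = (-1, 4, 6).
v_2 = A·v_1 = (-5, 9, 15).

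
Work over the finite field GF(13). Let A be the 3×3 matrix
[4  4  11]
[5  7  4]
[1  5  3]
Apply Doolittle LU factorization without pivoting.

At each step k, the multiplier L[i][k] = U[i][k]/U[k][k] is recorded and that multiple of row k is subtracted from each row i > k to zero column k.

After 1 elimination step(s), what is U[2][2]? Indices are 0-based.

U[2][2] = 10

Step 1: pivot at (0,0) is 4.
  row1 ← row1 − (11)·row0  ⇒  L[1][0]=11, U row1=(0, 2, 0)
  row2 ← row2 − (10)·row0  ⇒  L[2][0]=10, U row2=(0, 4, 10)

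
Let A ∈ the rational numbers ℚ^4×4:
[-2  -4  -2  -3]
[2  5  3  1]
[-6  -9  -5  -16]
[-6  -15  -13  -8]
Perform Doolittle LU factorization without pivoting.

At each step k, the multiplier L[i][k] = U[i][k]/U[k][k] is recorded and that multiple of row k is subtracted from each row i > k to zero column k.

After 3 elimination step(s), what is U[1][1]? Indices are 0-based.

[col 0] pivot -2
  R1 -= -1*R0 → (0, 1, 1, -2)  (L[1][0] := -1)
  R2 -= 3*R0 → (0, 3, 1, -7)  (L[2][0] := 3)
  R3 -= 3*R0 → (0, -3, -7, 1)  (L[3][0] := 3)
[col 1] pivot 1
  R2 -= 3*R1 → (0, 0, -2, -1)  (L[2][1] := 3)
  R3 -= -3*R1 → (0, 0, -4, -5)  (L[3][1] := -3)
[col 2] pivot -2
  R3 -= 2*R2 → (0, 0, 0, -3)  (L[3][2] := 2)

U[1][1] = 1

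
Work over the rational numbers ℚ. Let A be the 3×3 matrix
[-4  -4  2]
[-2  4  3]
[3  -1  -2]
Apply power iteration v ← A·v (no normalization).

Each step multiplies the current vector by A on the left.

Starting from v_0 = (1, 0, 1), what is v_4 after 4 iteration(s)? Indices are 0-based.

v_4 = (374, 267, -313)

v_0 = (1, 0, 1).
v_1 = A·v_0 = (-2, 1, 1).
v_2 = A·v_1 = (6, 11, -9).
v_3 = A·v_2 = (-86, 5, 25).
v_4 = A·v_3 = (374, 267, -313).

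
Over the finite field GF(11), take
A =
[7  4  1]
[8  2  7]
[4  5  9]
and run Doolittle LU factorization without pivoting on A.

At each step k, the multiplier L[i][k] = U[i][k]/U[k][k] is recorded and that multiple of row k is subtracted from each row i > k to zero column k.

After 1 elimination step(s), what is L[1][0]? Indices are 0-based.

L[1][0] = 9

[col 0] pivot 7
  R1 -= 9*R0 → (0, 10, 9)  (L[1][0] := 9)
  R2 -= 10*R0 → (0, 9, 10)  (L[2][0] := 10)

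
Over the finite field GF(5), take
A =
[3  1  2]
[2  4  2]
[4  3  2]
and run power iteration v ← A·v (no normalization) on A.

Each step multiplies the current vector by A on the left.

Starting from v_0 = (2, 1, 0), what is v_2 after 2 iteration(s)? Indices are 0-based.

v_2 = (1, 3, 4)

v_0 = (2, 1, 0).
v_1 = A·v_0 = (2, 3, 1).
v_2 = A·v_1 = (1, 3, 4).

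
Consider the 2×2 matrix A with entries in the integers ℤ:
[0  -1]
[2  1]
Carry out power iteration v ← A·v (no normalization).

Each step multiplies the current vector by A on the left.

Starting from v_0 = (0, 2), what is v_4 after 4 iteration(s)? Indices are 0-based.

v_0 = (0, 2).
v_1 = A·v_0 = (-2, 2).
v_2 = A·v_1 = (-2, -2).
v_3 = A·v_2 = (2, -6).
v_4 = A·v_3 = (6, -2).

v_4 = (6, -2)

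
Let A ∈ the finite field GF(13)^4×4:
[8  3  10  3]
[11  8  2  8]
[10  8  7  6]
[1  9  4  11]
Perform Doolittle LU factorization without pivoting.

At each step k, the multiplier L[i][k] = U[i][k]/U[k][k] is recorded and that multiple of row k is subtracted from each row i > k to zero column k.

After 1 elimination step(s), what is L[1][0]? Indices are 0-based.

L[1][0] = 3

[col 0] pivot 8
  R1 -= 3*R0 → (0, 12, 11, 12)  (L[1][0] := 3)
  R2 -= 11*R0 → (0, 1, 1, 12)  (L[2][0] := 11)
  R3 -= 5*R0 → (0, 7, 6, 9)  (L[3][0] := 5)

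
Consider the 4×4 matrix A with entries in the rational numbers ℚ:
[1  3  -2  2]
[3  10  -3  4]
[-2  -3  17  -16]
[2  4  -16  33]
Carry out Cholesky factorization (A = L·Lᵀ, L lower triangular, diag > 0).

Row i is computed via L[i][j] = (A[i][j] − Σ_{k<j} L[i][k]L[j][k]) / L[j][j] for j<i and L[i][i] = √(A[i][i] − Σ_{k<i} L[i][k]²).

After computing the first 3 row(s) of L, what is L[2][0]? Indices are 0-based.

Step 1: L[0][0] = √(1) = 1.
  L[1][0] = (3) / L[0][0] = 3.
Step 2: L[1][1] = √(1) = 1.
  L[2][0] = (-2) / L[0][0] = -2.
  L[2][1] = (3) / L[1][1] = 3.
Step 3: L[2][2] = √(4) = 2.

L[2][0] = -2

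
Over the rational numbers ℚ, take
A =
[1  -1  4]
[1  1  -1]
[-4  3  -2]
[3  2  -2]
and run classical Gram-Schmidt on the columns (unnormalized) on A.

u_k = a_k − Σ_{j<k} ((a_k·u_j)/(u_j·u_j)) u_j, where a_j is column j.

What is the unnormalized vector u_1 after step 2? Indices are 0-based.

Step 1: u_0 = a_0 = (1, 1, -4, 3).
Step 2: u_1 = a_1 − (-2/9)·u_0 = (-7/9, 11/9, 19/9, 8/3).

u_1 = (-7/9, 11/9, 19/9, 8/3)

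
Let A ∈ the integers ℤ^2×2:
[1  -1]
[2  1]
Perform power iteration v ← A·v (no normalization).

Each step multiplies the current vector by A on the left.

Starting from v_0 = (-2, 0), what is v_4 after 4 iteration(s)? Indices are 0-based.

v_0 = (-2, 0).
v_1 = A·v_0 = (-2, -4).
v_2 = A·v_1 = (2, -8).
v_3 = A·v_2 = (10, -4).
v_4 = A·v_3 = (14, 16).

v_4 = (14, 16)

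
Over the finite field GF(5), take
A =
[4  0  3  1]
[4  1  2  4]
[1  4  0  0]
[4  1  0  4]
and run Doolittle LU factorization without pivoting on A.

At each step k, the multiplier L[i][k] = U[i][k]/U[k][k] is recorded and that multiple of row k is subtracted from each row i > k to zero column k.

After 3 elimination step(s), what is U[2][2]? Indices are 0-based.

[col 0] pivot 4
  R1 -= 1*R0 → (0, 1, 4, 3)  (L[1][0] := 1)
  R2 -= 4*R0 → (0, 4, 3, 1)  (L[2][0] := 4)
  R3 -= 1*R0 → (0, 1, 2, 3)  (L[3][0] := 1)
[col 1] pivot 1
  R2 -= 4*R1 → (0, 0, 2, 4)  (L[2][1] := 4)
  R3 -= 1*R1 → (0, 0, 3, 0)  (L[3][1] := 1)
[col 2] pivot 2
  R3 -= 4*R2 → (0, 0, 0, 4)  (L[3][2] := 4)

U[2][2] = 2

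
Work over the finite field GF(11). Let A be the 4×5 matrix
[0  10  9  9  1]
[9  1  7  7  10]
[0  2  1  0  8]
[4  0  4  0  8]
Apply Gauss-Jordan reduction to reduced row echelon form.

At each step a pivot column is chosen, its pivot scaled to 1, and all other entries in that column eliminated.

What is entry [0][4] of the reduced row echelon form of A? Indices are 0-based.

M[0][4] = 2

pivot(0,0): swap R0↔R1
pivot(0,0)=9: scale R0 → (1, 5, 2, 2, 6)
  clear (3,0): R3 −= (4)R0 → (0, 2, 7, 3, 6)
pivot(1,1)=10: scale R1 → (0, 1, 2, 2, 10)
  clear (0,1): R0 −= (5)R1 → (1, 0, 3, 3, 0)
  clear (2,1): R2 −= (2)R1 → (0, 0, 8, 7, 10)
  clear (3,1): R3 −= (2)R1 → (0, 0, 3, 10, 8)
pivot(2,2)=8: scale R2 → (0, 0, 1, 5, 4)
  clear (0,2): R0 −= (3)R2 → (1, 0, 0, 10, 10)
  clear (1,2): R1 −= (2)R2 → (0, 1, 0, 3, 2)
  clear (3,2): R3 −= (3)R2 → (0, 0, 0, 6, 7)
pivot(3,3)=6: scale R3 → (0, 0, 0, 1, 3)
  clear (0,3): R0 −= (10)R3 → (1, 0, 0, 0, 2)
  clear (1,3): R1 −= (3)R3 → (0, 1, 0, 0, 4)
  clear (2,3): R2 −= (5)R3 → (0, 0, 1, 0, 0)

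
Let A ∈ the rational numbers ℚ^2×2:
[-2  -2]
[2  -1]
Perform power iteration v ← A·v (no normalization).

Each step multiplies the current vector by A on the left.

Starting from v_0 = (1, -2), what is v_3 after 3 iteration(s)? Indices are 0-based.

v_3 = (24, -24)

v_0 = (1, -2).
v_1 = A·v_0 = (2, 4).
v_2 = A·v_1 = (-12, 0).
v_3 = A·v_2 = (24, -24).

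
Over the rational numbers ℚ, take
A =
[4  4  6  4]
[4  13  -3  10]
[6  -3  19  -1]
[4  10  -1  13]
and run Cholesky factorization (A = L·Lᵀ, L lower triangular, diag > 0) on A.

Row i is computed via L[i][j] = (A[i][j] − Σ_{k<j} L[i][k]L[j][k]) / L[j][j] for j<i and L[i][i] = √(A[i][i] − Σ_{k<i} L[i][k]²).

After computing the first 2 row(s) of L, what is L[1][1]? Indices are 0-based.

L[1][1] = 3

Step 1: L[0][0] = √(4) = 2.
  L[1][0] = (4) / L[0][0] = 2.
Step 2: L[1][1] = √(9) = 3.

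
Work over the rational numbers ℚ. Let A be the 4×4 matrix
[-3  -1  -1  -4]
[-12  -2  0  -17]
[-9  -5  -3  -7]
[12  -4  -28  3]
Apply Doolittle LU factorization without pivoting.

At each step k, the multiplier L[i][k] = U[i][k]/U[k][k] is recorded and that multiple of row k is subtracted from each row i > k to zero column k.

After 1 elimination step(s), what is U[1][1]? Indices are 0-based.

[col 0] pivot -3
  R1 -= 4*R0 → (0, 2, 4, -1)  (L[1][0] := 4)
  R2 -= 3*R0 → (0, -2, 0, 5)  (L[2][0] := 3)
  R3 -= -4*R0 → (0, -8, -32, -13)  (L[3][0] := -4)

U[1][1] = 2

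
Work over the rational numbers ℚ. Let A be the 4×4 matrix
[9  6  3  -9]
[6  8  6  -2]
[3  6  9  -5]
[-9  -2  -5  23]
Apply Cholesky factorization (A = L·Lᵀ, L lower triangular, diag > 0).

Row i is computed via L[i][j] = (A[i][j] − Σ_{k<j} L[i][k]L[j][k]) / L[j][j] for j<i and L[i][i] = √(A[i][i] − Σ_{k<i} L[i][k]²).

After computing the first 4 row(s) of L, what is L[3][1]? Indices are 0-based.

L[3][1] = 2

Step 1: L[0][0] = √(9) = 3.
  L[1][0] = (6) / L[0][0] = 2.
Step 2: L[1][1] = √(4) = 2.
  L[2][0] = (3) / L[0][0] = 1.
  L[2][1] = (4) / L[1][1] = 2.
Step 3: L[2][2] = √(4) = 2.
  L[3][0] = (-9) / L[0][0] = -3.
  L[3][1] = (4) / L[1][1] = 2.
  L[3][2] = (-6) / L[2][2] = -3.
Step 4: L[3][3] = √(1) = 1.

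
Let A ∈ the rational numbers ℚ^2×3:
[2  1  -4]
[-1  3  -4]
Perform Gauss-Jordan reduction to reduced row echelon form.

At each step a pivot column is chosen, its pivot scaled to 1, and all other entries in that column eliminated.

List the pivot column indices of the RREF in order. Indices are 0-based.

pivot columns: 0, 1

pivot(0,0)=2: scale R0 → (1, 1/2, -2)
  clear (1,0): R1 −= (-1)R0 → (0, 7/2, -6)
pivot(1,1)=7/2: scale R1 → (0, 1, -12/7)
  clear (0,1): R0 −= (1/2)R1 → (1, 0, -8/7)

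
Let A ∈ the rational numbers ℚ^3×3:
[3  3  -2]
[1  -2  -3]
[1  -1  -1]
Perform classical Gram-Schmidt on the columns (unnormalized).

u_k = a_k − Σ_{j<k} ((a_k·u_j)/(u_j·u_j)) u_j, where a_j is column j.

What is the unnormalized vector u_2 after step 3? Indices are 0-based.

Step 1: u_0 = a_0 = (3, 1, 1).
Step 2: u_1 = a_1 − (6/11)·u_0 = (15/11, -28/11, -17/11).
Step 3: u_2 = a_2 − (-10/11)·u_0 − (71/118)·u_1 = (-11/118, -33/59, 99/118).

u_2 = (-11/118, -33/59, 99/118)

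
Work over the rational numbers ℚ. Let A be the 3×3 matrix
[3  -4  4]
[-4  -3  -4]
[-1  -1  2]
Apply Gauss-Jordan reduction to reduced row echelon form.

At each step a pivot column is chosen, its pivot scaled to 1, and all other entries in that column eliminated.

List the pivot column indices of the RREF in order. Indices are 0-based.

pivot columns: 0, 1, 2

step 1: normalize row 0 (÷3) = (1, -4/3, 4/3)
  row 1: subtract -4×row0 = (0, -25/3, 4/3)
  row 2: subtract -1×row0 = (0, -7/3, 10/3)
step 2: normalize row 1 (÷-25/3) = (0, 1, -4/25)
  row 0: subtract -4/3×row1 = (1, 0, 28/25)
  row 2: subtract -7/3×row1 = (0, 0, 74/25)
step 3: normalize row 2 (÷74/25) = (0, 0, 1)
  row 0: subtract 28/25×row2 = (1, 0, 0)
  row 1: subtract -4/25×row2 = (0, 1, 0)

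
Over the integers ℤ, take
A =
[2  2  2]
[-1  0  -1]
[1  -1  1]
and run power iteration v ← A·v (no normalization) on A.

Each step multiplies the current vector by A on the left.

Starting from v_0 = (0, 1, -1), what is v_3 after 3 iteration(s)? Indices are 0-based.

v_0 = (0, 1, -1).
v_1 = A·v_0 = (0, 1, -2).
v_2 = A·v_1 = (-2, 2, -3).
v_3 = A·v_2 = (-6, 5, -7).

v_3 = (-6, 5, -7)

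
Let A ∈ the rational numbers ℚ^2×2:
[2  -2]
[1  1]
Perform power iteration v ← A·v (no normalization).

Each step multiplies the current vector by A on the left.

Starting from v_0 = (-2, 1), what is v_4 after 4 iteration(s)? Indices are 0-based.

v_4 = (22, -23)

v_0 = (-2, 1).
v_1 = A·v_0 = (-6, -1).
v_2 = A·v_1 = (-10, -7).
v_3 = A·v_2 = (-6, -17).
v_4 = A·v_3 = (22, -23).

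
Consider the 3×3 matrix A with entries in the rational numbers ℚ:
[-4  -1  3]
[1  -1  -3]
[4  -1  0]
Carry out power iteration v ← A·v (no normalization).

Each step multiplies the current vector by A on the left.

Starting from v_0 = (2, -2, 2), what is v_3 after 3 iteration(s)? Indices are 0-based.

v_3 = (-94, 54, 156)

v_0 = (2, -2, 2).
v_1 = A·v_0 = (0, -2, 10).
v_2 = A·v_1 = (32, -28, 2).
v_3 = A·v_2 = (-94, 54, 156).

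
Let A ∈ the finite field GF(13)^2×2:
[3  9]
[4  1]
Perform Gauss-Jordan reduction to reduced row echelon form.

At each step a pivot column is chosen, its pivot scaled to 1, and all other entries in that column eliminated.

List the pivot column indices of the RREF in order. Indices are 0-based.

pivot(0,0)=3: scale R0 → (1, 3)
  clear (1,0): R1 −= (4)R0 → (0, 2)
pivot(1,1)=2: scale R1 → (0, 1)
  clear (0,1): R0 −= (3)R1 → (1, 0)

pivot columns: 0, 1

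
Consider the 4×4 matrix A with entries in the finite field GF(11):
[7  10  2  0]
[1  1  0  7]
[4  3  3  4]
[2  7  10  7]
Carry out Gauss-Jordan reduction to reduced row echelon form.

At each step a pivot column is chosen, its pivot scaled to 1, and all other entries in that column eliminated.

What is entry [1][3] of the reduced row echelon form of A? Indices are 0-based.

M[1][3] = 7

pivot(0,0)=7: scale R0 → (1, 3, 5, 0)
  clear (1,0): R1 −= (1)R0 → (0, 9, 6, 7)
  clear (2,0): R2 −= (4)R0 → (0, 2, 5, 4)
  clear (3,0): R3 −= (2)R0 → (0, 1, 0, 7)
pivot(1,1)=9: scale R1 → (0, 1, 8, 2)
  clear (0,1): R0 −= (3)R1 → (1, 0, 3, 5)
  clear (2,1): R2 −= (2)R1 → (0, 0, 0, 0)
  clear (3,1): R3 −= (1)R1 → (0, 0, 3, 5)
pivot(2,2): swap R2↔R3
pivot(2,2)=3: scale R2 → (0, 0, 1, 9)
  clear (0,2): R0 −= (3)R2 → (1, 0, 0, 0)
  clear (1,2): R1 −= (8)R2 → (0, 1, 0, 7)
col 3: no nonzero at/below row 3; advance.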